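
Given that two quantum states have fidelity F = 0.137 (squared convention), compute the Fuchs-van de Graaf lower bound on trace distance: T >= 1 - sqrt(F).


Fuchs-van de Graaf (squared-fidelity convention): 1 - sqrt(F) <= T <= sqrt(1 - F).
Lower bound: T >= 1 - sqrt(F)
sqrt(F) = sqrt(0.137) = 0.3701
T >= 1 - 0.3701
T >= 0.6299

0.6299


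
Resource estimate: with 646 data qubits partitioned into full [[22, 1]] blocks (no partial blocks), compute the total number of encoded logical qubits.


Each code block uses 22 physical qubits for 1 logical qubit(s).
Number of complete blocks = floor(646 / 22) = 29
Logical qubits = 29 * 1
= 29

29


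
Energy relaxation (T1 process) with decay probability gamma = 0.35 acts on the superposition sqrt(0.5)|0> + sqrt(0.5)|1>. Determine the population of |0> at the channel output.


For amplitude damping with parameter gamma on state sqrt(a)|0> + sqrt(b)|1>:
alpha^2 = 0.5, beta^2 = 0.5
P(|0>) = alpha^2 + gamma * beta^2
= 0.5 + 0.35 * 0.5
= 0.5 + 0.1750
= 0.6750

0.6750


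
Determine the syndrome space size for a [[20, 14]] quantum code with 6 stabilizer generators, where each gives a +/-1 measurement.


Each stabilizer generator gives a binary (+1 or -1) measurement outcome.
With 6 independent generators:
Total syndromes = 2^6
= 64

64


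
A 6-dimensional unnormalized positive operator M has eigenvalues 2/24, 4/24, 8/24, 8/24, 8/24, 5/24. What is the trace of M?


tr(M) = sum of eigenvalues
= 2/24 + 4/24 + 8/24 + 8/24 + 8/24 + 5/24
= 35/24
= 1.4583

1.4583


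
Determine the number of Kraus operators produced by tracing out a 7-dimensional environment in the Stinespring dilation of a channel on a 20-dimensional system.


Tracing out the environment in an orthonormal basis {|i>_E} gives Kraus operators K_i = <i|_E U |0>_E.
Number of Kraus operators = dim(H_env) = d_env
= 7

7


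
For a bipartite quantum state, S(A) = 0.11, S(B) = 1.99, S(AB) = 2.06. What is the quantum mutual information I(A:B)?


I(A:B) = S(A) + S(B) - S(AB)
= 0.11 + 1.99 - 2.06
= 0.0400

0.0400


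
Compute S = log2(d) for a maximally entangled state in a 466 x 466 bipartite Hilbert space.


For a maximally entangled state in d x d:
S = log2(d) = log2(466)
= 8.8642

8.8642


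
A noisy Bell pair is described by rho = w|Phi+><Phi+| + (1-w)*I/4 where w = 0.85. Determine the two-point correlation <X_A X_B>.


|Phi+> = (|00> + |11>)/sqrt(2)
For the pure Bell state, <X_A X_B> = +1 (Bell-state Pauli correlator).
The maximally-mixed part I/4 has tr(I/4 * P tensor P) = 0 for any traceless Pauli P.
So <X_A X_B>_rho = w * (+1) + (1 - w) * 0
= 0.85 * (+1)
= 0.8500

0.8500


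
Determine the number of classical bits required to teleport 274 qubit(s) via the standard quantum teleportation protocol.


Quantum teleportation requires 2 classical bits per qubit teleported.
274 qubit(s) -> 2 * 274 = 548 classical bits

548


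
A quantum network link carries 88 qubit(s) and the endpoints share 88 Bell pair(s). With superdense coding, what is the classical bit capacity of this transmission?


Superdense coding allows 2 classical bits per shared entangled pair.
88 pair(s) -> 2 * 88 = 176 classical bits

176


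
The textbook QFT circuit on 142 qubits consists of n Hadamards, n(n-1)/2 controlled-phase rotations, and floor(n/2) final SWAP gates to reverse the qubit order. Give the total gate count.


Hadamard gates: 142
Controlled rotations: n*(n-1)/2 = 142*141/2 = 10011
SWAP gates: floor(n/2) = floor(142/2) = 71
Total = 142 + 10011 + 71
= 10224

10224


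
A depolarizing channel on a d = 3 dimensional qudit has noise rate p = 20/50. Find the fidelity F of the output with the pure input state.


F = (1-p) + p/d
= (1 - 0.4000) + 0.4000/3
= 0.6000 + 0.1333
= 0.7333

0.7333


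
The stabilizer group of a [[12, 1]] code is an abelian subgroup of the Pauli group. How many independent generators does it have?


For an [[n,k]] stabilizer code:
Number of stabilizer generators = n - k
= 12 - 1
= 11

11


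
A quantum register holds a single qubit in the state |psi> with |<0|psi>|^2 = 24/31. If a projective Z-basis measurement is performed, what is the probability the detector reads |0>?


|alpha|^2 = 24/31 = 0.7742
|beta|^2 = 1 - 24/31 = 7/31 = 0.2258
P(|0>) = |alpha|^2 = 0.7742

0.7742


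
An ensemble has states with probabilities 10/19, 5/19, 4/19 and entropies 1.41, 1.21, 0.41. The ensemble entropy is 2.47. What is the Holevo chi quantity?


chi = S(rho) - sum_i p_i * S(rho_i)
Weighted entropy = 10/19 * 1.41 + 5/19 * 1.21 + 4/19 * 0.41
= 1.1468
chi = 2.47 - 1.1468
= 1.3232

1.3232


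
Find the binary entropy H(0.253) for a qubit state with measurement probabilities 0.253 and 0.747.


S = -p*log2(p) - (1-p)*log2(1-p)
p = 0.2530, 1-p = 0.7470
= -0.2530 * log2(0.2530) - 0.7470 * log2(0.7470)
= -(-0.5016) - (-0.3144)
= 0.8160

0.8160


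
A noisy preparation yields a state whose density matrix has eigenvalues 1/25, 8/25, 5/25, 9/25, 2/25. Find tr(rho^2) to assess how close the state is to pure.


tr(rho^2) = sum of eigenvalues squared
= (1/25)^2 + (8/25)^2 + (5/25)^2 + (9/25)^2 + (2/25)^2
= (1 + 64 + 25 + 81 + 4) / 625
= 175/625
= 0.2800

0.2800


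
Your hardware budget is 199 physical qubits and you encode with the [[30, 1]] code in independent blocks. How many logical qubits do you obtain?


Each code block uses 30 physical qubits for 1 logical qubit(s).
Number of complete blocks = floor(199 / 30) = 6
Logical qubits = 6 * 1
= 6

6


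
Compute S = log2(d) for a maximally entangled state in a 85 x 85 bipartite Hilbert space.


For a maximally entangled state in d x d:
S = log2(d) = log2(85)
= 6.4094

6.4094


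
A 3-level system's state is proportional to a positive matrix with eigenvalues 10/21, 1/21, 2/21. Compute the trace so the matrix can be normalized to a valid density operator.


tr(M) = sum of eigenvalues
= 10/21 + 1/21 + 2/21
= 13/21
= 0.6190

0.6190


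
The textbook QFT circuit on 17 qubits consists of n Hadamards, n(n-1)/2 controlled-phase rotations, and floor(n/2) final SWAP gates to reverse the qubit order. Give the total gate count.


Hadamard gates: 17
Controlled rotations: n*(n-1)/2 = 17*16/2 = 136
SWAP gates: floor(n/2) = floor(17/2) = 8
Total = 17 + 136 + 8
= 161

161


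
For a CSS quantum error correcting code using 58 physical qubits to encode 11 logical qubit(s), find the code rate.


Code rate R = k/n
= 11/58
= 0.1897

0.1897


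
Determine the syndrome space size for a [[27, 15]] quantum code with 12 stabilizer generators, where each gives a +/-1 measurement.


Each stabilizer generator gives a binary (+1 or -1) measurement outcome.
With 12 independent generators:
Total syndromes = 2^12
= 4096

4096


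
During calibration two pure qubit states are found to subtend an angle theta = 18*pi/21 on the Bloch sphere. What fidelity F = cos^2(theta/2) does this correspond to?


For states separated by angle theta on Bloch sphere:
F = cos^2(theta/2)
theta = 18*pi/21 = 2.6928
theta/2 = 1.3464
cos(theta/2) = 0.2225
F = 0.0495

0.0495


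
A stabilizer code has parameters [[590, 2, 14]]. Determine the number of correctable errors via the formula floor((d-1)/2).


Code parameters: [[590, 2, 14]], distance d = 14.
Number of correctable errors = floor((d-1)/2)
= floor((14 - 1)/2)
= floor(13/2)
= 6

6


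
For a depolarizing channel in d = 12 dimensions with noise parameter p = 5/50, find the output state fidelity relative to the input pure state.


F = (1-p) + p/d
= (1 - 0.1000) + 0.1000/12
= 0.9000 + 0.0083
= 0.9083

0.9083


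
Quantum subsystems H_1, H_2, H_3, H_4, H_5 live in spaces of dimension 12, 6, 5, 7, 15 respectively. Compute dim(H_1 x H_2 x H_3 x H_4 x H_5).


dim(H_1 x H_2 x H_3 x H_4 x H_5) = 12 * 6 * 5 * 7 * 15
= 72 * 5 * 7 * 15
= 360 * 7 * 15
= 2520 * 15
= 37800

37800


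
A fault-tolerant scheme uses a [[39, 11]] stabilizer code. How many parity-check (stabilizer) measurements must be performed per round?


For an [[n,k]] stabilizer code:
Number of stabilizer generators = n - k
= 39 - 11
= 28

28


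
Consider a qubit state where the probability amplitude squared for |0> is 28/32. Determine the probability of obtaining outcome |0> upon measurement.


|alpha|^2 = 28/32 = 0.8750
|beta|^2 = 1 - 28/32 = 4/32 = 0.1250
P(|0>) = |alpha|^2 = 0.8750

0.8750


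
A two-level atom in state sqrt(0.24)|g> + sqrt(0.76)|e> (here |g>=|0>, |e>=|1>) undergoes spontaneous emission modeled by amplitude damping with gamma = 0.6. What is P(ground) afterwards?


For amplitude damping with parameter gamma on state sqrt(a)|0> + sqrt(b)|1>:
alpha^2 = 0.24, beta^2 = 0.76
P(|0>) = alpha^2 + gamma * beta^2
= 0.24 + 0.6 * 0.76
= 0.24 + 0.4560
= 0.6960

0.6960


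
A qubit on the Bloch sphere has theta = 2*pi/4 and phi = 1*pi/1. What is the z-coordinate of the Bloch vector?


theta = 1.5708, phi = 3.1416
r_z = cos(theta) = 0.0000

0.0000


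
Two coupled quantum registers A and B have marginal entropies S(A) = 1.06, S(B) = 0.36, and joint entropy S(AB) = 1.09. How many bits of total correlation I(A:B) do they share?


I(A:B) = S(A) + S(B) - S(AB)
= 1.06 + 0.36 - 1.09
= 0.3300

0.3300


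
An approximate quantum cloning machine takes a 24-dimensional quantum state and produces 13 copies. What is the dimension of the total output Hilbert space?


Output space = H^(tensor 13) where dim(H) = 24
dim = 24^13
= 576 (after 2 factors)
= 13824 (after 3 factors)
= 331776 (after 4 factors)
= 7962624 (after 5 factors)
= 191102976 (after 6 factors)
= 4586471424 (after 7 factors)
= 110075314176 (after 8 factors)
= 2641807540224 (after 9 factors)
= 63403380965376 (after 10 factors)
= 1521681143169024 (after 11 factors)
= 36520347436056576 (after 12 factors)
= 876488338465357824 (after 13 factors)
= 876488338465357824

876488338465357824


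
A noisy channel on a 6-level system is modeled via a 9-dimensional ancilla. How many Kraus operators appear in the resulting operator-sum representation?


Tracing out the environment in an orthonormal basis {|i>_E} gives Kraus operators K_i = <i|_E U |0>_E.
Number of Kraus operators = dim(H_env) = d_env
= 9

9


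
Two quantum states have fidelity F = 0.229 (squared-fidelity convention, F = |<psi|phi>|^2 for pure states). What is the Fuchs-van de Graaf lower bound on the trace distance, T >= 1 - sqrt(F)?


Fuchs-van de Graaf (squared-fidelity convention): 1 - sqrt(F) <= T <= sqrt(1 - F).
Lower bound: T >= 1 - sqrt(F)
sqrt(F) = sqrt(0.229) = 0.4785
T >= 1 - 0.4785
T >= 0.5215

0.5215


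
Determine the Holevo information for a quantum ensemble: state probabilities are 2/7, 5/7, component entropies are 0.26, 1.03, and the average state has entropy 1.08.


chi = S(rho) - sum_i p_i * S(rho_i)
Weighted entropy = 2/7 * 0.26 + 5/7 * 1.03
= 0.8100
chi = 1.08 - 0.8100
= 0.2700

0.2700


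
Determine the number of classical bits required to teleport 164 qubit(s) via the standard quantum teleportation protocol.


Quantum teleportation requires 2 classical bits per qubit teleported.
164 qubit(s) -> 2 * 164 = 328 classical bits

328


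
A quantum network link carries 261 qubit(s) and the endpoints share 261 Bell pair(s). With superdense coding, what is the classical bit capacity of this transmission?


Superdense coding allows 2 classical bits per shared entangled pair.
261 pair(s) -> 2 * 261 = 522 classical bits

522


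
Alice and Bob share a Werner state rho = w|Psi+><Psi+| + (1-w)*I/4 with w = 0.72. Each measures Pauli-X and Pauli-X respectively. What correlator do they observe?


|Psi+> = (|01> + |10>)/sqrt(2)
For the pure Bell state, <X_A X_B> = +1 (Bell-state Pauli correlator).
The maximally-mixed part I/4 has tr(I/4 * P tensor P) = 0 for any traceless Pauli P.
So <X_A X_B>_rho = w * (+1) + (1 - w) * 0
= 0.72 * (+1)
= 0.7200

0.7200


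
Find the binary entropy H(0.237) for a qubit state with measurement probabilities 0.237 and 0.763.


S = -p*log2(p) - (1-p)*log2(1-p)
p = 0.2370, 1-p = 0.7630
= -0.2370 * log2(0.2370) - 0.7630 * log2(0.7630)
= -(-0.4923) - (-0.2978)
= 0.7900

0.7900


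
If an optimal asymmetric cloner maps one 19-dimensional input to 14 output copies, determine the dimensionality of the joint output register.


Output space = H^(tensor 14) where dim(H) = 19
dim = 19^14
= 361 (after 2 factors)
= 6859 (after 3 factors)
= 130321 (after 4 factors)
= 2476099 (after 5 factors)
= 47045881 (after 6 factors)
= 893871739 (after 7 factors)
= 16983563041 (after 8 factors)
= 322687697779 (after 9 factors)
= 6131066257801 (after 10 factors)
= 116490258898219 (after 11 factors)
= 2213314919066161 (after 12 factors)
= 42052983462257059 (after 13 factors)
= 799006685782884121 (after 14 factors)
= 799006685782884121

799006685782884121


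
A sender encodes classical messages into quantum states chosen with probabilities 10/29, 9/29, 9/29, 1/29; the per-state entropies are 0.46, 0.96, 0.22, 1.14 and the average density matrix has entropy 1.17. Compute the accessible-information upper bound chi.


chi = S(rho) - sum_i p_i * S(rho_i)
Weighted entropy = 10/29 * 0.46 + 9/29 * 0.96 + 9/29 * 0.22 + 1/29 * 1.14
= 0.5641
chi = 1.17 - 0.5641
= 0.6059

0.6059


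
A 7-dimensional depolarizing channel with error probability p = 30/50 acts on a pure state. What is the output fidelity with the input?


F = (1-p) + p/d
= (1 - 0.6000) + 0.6000/7
= 0.4000 + 0.0857
= 0.4857

0.4857


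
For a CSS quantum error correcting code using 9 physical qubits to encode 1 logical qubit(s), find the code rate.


Code rate R = k/n
= 1/9
= 0.1111

0.1111


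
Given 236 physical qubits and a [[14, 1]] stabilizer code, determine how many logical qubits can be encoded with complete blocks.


Each code block uses 14 physical qubits for 1 logical qubit(s).
Number of complete blocks = floor(236 / 14) = 16
Logical qubits = 16 * 1
= 16

16


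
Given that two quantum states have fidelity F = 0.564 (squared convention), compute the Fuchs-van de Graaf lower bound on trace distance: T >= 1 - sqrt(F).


Fuchs-van de Graaf (squared-fidelity convention): 1 - sqrt(F) <= T <= sqrt(1 - F).
Lower bound: T >= 1 - sqrt(F)
sqrt(F) = sqrt(0.564) = 0.7510
T >= 1 - 0.7510
T >= 0.2490

0.2490


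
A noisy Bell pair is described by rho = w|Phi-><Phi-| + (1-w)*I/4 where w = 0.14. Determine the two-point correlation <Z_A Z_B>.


|Phi-> = (|00> - |11>)/sqrt(2)
For the pure Bell state, <Z_A Z_B> = +1 (Bell-state Pauli correlator).
The maximally-mixed part I/4 has tr(I/4 * P tensor P) = 0 for any traceless Pauli P.
So <Z_A Z_B>_rho = w * (+1) + (1 - w) * 0
= 0.14 * (+1)
= 0.1400

0.1400


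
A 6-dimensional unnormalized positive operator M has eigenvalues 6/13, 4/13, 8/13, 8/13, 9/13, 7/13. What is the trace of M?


tr(M) = sum of eigenvalues
= 6/13 + 4/13 + 8/13 + 8/13 + 9/13 + 7/13
= 42/13
= 3.2308

3.2308


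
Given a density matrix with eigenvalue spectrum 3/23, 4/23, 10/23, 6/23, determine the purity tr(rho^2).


tr(rho^2) = sum of eigenvalues squared
= (3/23)^2 + (4/23)^2 + (10/23)^2 + (6/23)^2
= (9 + 16 + 100 + 36) / 529
= 161/529
= 0.3043

0.3043


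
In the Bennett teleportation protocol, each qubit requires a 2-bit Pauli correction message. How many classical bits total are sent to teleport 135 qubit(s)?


Quantum teleportation requires 2 classical bits per qubit teleported.
135 qubit(s) -> 2 * 135 = 270 classical bits

270


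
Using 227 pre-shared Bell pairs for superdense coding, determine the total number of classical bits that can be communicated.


Superdense coding allows 2 classical bits per shared entangled pair.
227 pair(s) -> 2 * 227 = 454 classical bits

454


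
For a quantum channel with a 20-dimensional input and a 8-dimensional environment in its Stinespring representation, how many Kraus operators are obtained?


Tracing out the environment in an orthonormal basis {|i>_E} gives Kraus operators K_i = <i|_E U |0>_E.
Number of Kraus operators = dim(H_env) = d_env
= 8

8


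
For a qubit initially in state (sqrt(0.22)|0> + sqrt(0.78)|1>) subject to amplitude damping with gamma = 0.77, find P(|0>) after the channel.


For amplitude damping with parameter gamma on state sqrt(a)|0> + sqrt(b)|1>:
alpha^2 = 0.22, beta^2 = 0.78
P(|0>) = alpha^2 + gamma * beta^2
= 0.22 + 0.77 * 0.78
= 0.22 + 0.6006
= 0.8206

0.8206


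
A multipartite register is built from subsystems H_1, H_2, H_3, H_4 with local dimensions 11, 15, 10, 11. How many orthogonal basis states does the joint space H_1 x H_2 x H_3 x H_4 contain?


dim(H_1 x H_2 x H_3 x H_4) = 11 * 15 * 10 * 11
= 165 * 10 * 11
= 1650 * 11
= 18150

18150


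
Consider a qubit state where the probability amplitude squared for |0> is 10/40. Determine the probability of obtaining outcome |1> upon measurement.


|alpha|^2 = 10/40 = 0.2500
|beta|^2 = 1 - 10/40 = 30/40 = 0.7500
P(|1>) = |beta|^2 = 0.7500

0.7500


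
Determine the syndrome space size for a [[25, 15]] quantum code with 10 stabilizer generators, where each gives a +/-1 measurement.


Each stabilizer generator gives a binary (+1 or -1) measurement outcome.
With 10 independent generators:
Total syndromes = 2^10
= 1024

1024


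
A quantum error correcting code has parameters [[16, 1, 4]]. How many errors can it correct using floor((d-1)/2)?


Code parameters: [[16, 1, 4]], distance d = 4.
Number of correctable errors = floor((d-1)/2)
= floor((4 - 1)/2)
= floor(3/2)
= 1

1


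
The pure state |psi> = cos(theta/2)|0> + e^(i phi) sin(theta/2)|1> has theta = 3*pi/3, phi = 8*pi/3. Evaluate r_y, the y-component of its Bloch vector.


theta = 3.1416, phi = 8.3776
r_y = sin(theta)*sin(phi) = 0.0000 * 0.8660
r_y = 0.0000

0.0000


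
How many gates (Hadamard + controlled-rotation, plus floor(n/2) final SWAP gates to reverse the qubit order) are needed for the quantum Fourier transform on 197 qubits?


Hadamard gates: 197
Controlled rotations: n*(n-1)/2 = 197*196/2 = 19306
SWAP gates: floor(n/2) = floor(197/2) = 98
Total = 197 + 19306 + 98
= 19601

19601


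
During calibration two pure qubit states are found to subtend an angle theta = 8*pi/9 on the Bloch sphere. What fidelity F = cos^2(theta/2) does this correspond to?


For states separated by angle theta on Bloch sphere:
F = cos^2(theta/2)
theta = 8*pi/9 = 2.7925
theta/2 = 1.3963
cos(theta/2) = 0.1736
F = 0.0302

0.0302


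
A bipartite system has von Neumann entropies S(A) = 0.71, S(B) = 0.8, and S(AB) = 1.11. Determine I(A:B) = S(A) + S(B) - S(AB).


I(A:B) = S(A) + S(B) - S(AB)
= 0.71 + 0.8 - 1.11
= 0.4000

0.4000


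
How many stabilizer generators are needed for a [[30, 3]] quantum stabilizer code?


For an [[n,k]] stabilizer code:
Number of stabilizer generators = n - k
= 30 - 3
= 27

27


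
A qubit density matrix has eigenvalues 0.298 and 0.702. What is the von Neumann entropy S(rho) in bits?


S = -p*log2(p) - (1-p)*log2(1-p)
p = 0.2980, 1-p = 0.7020
= -0.2980 * log2(0.2980) - 0.7020 * log2(0.7020)
= -(-0.5205) - (-0.3583)
= 0.8788

0.8788


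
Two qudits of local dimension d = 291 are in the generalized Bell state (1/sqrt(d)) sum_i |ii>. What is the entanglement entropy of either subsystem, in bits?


For a maximally entangled state in d x d:
S = log2(d) = log2(291)
= 8.1849

8.1849


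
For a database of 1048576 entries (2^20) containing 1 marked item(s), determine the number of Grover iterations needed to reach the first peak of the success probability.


After j Grover iterations the success probability is P(j) = sin^2((2j+1)*theta), where sin(theta) = sqrt(k/N).
N = 2^20 = 1048576, k = 1
sin(theta) = sqrt(k/N) = 0.0009765625
theta = arcsin(sqrt(k/N)) = 0.0009765626552 rad
P(j) reaches its first maximum when (2j+1)*theta is as close as possible to pi/2, i.e. j = round(pi/(4*theta) - 1/2).
pi/(4*theta) - 1/2 = 803.7476
(For comparison, the common estimate pi/4 * sqrt(N/k) = 804.2477; the exact maximiser is used here.)
Optimal iterations = 804

804


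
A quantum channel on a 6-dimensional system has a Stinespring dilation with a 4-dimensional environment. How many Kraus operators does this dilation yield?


Tracing out the environment in an orthonormal basis {|i>_E} gives Kraus operators K_i = <i|_E U |0>_E.
Number of Kraus operators = dim(H_env) = d_env
= 4

4


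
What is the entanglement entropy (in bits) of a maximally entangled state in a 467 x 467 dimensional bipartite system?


For a maximally entangled state in d x d:
S = log2(d) = log2(467)
= 8.8673

8.8673


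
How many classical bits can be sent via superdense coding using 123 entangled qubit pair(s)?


Superdense coding allows 2 classical bits per shared entangled pair.
123 pair(s) -> 2 * 123 = 246 classical bits

246


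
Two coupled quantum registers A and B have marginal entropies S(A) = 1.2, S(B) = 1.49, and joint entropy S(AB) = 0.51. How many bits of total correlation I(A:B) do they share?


I(A:B) = S(A) + S(B) - S(AB)
= 1.2 + 1.49 - 0.51
= 2.1800

2.1800


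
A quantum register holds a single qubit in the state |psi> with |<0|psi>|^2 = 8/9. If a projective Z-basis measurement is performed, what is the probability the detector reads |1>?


|alpha|^2 = 8/9 = 0.8889
|beta|^2 = 1 - 8/9 = 1/9 = 0.1111
P(|1>) = |beta|^2 = 0.1111

0.1111


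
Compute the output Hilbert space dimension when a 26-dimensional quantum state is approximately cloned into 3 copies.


Output space = H^(tensor 3) where dim(H) = 26
dim = 26^3
= 676 (after 2 factors)
= 17576 (after 3 factors)
= 17576

17576


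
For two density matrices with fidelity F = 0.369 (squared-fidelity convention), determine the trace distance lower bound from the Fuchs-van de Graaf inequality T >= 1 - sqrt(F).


Fuchs-van de Graaf (squared-fidelity convention): 1 - sqrt(F) <= T <= sqrt(1 - F).
Lower bound: T >= 1 - sqrt(F)
sqrt(F) = sqrt(0.369) = 0.6075
T >= 1 - 0.6075
T >= 0.3925

0.3925


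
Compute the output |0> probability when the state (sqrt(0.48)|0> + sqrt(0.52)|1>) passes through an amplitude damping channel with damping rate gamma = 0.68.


For amplitude damping with parameter gamma on state sqrt(a)|0> + sqrt(b)|1>:
alpha^2 = 0.48, beta^2 = 0.52
P(|0>) = alpha^2 + gamma * beta^2
= 0.48 + 0.68 * 0.52
= 0.48 + 0.3536
= 0.8336

0.8336


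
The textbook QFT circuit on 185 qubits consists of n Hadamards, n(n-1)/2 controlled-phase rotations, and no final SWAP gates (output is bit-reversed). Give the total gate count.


Hadamard gates: 185
Controlled rotations: n*(n-1)/2 = 185*184/2 = 17020
SWAP gates: 0 (omitted)
Total = 185 + 17020
= 17205

17205


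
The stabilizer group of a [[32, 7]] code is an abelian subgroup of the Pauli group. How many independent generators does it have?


For an [[n,k]] stabilizer code:
Number of stabilizer generators = n - k
= 32 - 7
= 25

25


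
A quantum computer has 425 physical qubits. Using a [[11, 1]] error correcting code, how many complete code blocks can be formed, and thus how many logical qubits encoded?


Each code block uses 11 physical qubits for 1 logical qubit(s).
Number of complete blocks = floor(425 / 11) = 38
Logical qubits = 38 * 1
= 38

38


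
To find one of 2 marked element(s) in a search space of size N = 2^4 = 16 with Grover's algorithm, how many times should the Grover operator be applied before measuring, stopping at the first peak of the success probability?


After j Grover iterations the success probability is P(j) = sin^2((2j+1)*theta), where sin(theta) = sqrt(k/N).
N = 2^4 = 16, k = 2
sin(theta) = sqrt(k/N) = 0.3535533906
theta = arcsin(sqrt(k/N)) = 0.3613671239 rad
P(j) reaches its first maximum when (2j+1)*theta is as close as possible to pi/2, i.e. j = round(pi/(4*theta) - 1/2).
pi/(4*theta) - 1/2 = 1.6734
(For comparison, the common estimate pi/4 * sqrt(N/k) = 2.2214; the exact maximiser is used here.)
Optimal iterations = 2

2


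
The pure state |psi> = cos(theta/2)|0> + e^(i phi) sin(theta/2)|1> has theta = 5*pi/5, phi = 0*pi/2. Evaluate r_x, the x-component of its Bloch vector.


theta = 3.1416, phi = 0.0000
r_x = sin(theta)*cos(phi) = 0.0000 * 1.0000
r_x = 0.0000

0.0000


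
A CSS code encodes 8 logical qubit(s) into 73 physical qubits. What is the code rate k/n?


Code rate R = k/n
= 8/73
= 0.1096

0.1096


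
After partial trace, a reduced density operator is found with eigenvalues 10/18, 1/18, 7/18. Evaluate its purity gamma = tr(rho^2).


tr(rho^2) = sum of eigenvalues squared
= (10/18)^2 + (1/18)^2 + (7/18)^2
= (100 + 1 + 49) / 324
= 150/324
= 0.4630

0.4630


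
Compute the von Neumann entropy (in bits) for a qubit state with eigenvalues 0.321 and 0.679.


S = -p*log2(p) - (1-p)*log2(1-p)
p = 0.3210, 1-p = 0.6790
= -0.3210 * log2(0.3210) - 0.6790 * log2(0.6790)
= -(-0.5262) - (-0.3792)
= 0.9055

0.9055


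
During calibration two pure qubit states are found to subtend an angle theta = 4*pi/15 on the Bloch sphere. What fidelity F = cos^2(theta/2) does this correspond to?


For states separated by angle theta on Bloch sphere:
F = cos^2(theta/2)
theta = 4*pi/15 = 0.8378
theta/2 = 0.4189
cos(theta/2) = 0.9135
F = 0.8346

0.8346


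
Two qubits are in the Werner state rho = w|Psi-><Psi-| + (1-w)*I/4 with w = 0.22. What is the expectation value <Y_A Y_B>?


|Psi-> = (|01> - |10>)/sqrt(2)
For the pure Bell state, <Y_A Y_B> = -1 (Bell-state Pauli correlator).
The maximally-mixed part I/4 has tr(I/4 * P tensor P) = 0 for any traceless Pauli P.
So <Y_A Y_B>_rho = w * (-1) + (1 - w) * 0
= 0.22 * (-1)
= -0.2200

-0.2200


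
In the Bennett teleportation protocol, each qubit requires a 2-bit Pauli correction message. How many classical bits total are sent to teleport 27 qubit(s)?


Quantum teleportation requires 2 classical bits per qubit teleported.
27 qubit(s) -> 2 * 27 = 54 classical bits

54


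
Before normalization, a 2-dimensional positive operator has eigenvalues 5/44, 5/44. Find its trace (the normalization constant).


tr(M) = sum of eigenvalues
= 5/44 + 5/44
= 10/44
= 0.2273

0.2273


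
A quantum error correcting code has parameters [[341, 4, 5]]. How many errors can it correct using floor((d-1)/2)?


Code parameters: [[341, 4, 5]], distance d = 5.
Number of correctable errors = floor((d-1)/2)
= floor((5 - 1)/2)
= floor(4/2)
= 2

2


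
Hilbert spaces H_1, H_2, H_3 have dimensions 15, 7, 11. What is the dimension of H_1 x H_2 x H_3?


dim(H_1 x H_2 x H_3) = 15 * 7 * 11
= 105 * 11
= 1155

1155


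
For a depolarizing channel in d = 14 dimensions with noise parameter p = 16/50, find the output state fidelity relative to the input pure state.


F = (1-p) + p/d
= (1 - 0.3200) + 0.3200/14
= 0.6800 + 0.0229
= 0.7029

0.7029


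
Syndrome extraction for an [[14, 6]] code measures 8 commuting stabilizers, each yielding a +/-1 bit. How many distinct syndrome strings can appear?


Each stabilizer generator gives a binary (+1 or -1) measurement outcome.
With 8 independent generators:
Total syndromes = 2^8
= 256

256


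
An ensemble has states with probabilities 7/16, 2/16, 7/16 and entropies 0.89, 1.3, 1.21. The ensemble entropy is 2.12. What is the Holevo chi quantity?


chi = S(rho) - sum_i p_i * S(rho_i)
Weighted entropy = 7/16 * 0.89 + 2/16 * 1.3 + 7/16 * 1.21
= 1.0813
chi = 2.12 - 1.0813
= 1.0388

1.0388


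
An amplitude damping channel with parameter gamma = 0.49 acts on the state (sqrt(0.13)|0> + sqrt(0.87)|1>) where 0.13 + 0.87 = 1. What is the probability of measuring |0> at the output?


For amplitude damping with parameter gamma on state sqrt(a)|0> + sqrt(b)|1>:
alpha^2 = 0.13, beta^2 = 0.87
P(|0>) = alpha^2 + gamma * beta^2
= 0.13 + 0.49 * 0.87
= 0.13 + 0.4263
= 0.5563

0.5563


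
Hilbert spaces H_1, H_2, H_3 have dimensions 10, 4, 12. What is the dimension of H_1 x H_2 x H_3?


dim(H_1 x H_2 x H_3) = 10 * 4 * 12
= 40 * 12
= 480

480


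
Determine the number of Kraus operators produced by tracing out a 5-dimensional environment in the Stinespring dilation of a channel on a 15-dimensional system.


Tracing out the environment in an orthonormal basis {|i>_E} gives Kraus operators K_i = <i|_E U |0>_E.
Number of Kraus operators = dim(H_env) = d_env
= 5

5


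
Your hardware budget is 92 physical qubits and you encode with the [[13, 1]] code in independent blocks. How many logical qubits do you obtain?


Each code block uses 13 physical qubits for 1 logical qubit(s).
Number of complete blocks = floor(92 / 13) = 7
Logical qubits = 7 * 1
= 7

7


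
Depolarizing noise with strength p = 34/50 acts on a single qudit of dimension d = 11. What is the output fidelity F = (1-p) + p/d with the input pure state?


F = (1-p) + p/d
= (1 - 0.6800) + 0.6800/11
= 0.3200 + 0.0618
= 0.3818

0.3818


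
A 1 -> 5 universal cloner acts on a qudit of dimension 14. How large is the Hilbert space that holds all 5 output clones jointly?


Output space = H^(tensor 5) where dim(H) = 14
dim = 14^5
= 196 (after 2 factors)
= 2744 (after 3 factors)
= 38416 (after 4 factors)
= 537824 (after 5 factors)
= 537824

537824


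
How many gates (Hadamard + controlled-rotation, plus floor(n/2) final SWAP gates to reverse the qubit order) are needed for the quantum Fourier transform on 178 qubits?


Hadamard gates: 178
Controlled rotations: n*(n-1)/2 = 178*177/2 = 15753
SWAP gates: floor(n/2) = floor(178/2) = 89
Total = 178 + 15753 + 89
= 16020

16020


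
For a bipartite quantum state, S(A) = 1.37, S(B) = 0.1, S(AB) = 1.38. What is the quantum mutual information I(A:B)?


I(A:B) = S(A) + S(B) - S(AB)
= 1.37 + 0.1 - 1.38
= 0.0900

0.0900


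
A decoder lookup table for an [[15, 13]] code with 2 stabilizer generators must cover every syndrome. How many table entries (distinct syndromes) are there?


Each stabilizer generator gives a binary (+1 or -1) measurement outcome.
With 2 independent generators:
Total syndromes = 2^2
= 4

4


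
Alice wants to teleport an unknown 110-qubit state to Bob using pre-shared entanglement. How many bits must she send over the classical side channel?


Quantum teleportation requires 2 classical bits per qubit teleported.
110 qubit(s) -> 2 * 110 = 220 classical bits

220


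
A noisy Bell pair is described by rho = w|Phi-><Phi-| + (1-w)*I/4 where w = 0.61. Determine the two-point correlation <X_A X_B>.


|Phi-> = (|00> - |11>)/sqrt(2)
For the pure Bell state, <X_A X_B> = -1 (Bell-state Pauli correlator).
The maximally-mixed part I/4 has tr(I/4 * P tensor P) = 0 for any traceless Pauli P.
So <X_A X_B>_rho = w * (-1) + (1 - w) * 0
= 0.61 * (-1)
= -0.6100

-0.6100


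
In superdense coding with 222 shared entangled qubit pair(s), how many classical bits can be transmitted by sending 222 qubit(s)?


Superdense coding allows 2 classical bits per shared entangled pair.
222 pair(s) -> 2 * 222 = 444 classical bits

444


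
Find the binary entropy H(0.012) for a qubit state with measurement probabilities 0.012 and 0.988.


S = -p*log2(p) - (1-p)*log2(1-p)
p = 0.0120, 1-p = 0.9880
= -0.0120 * log2(0.0120) - 0.9880 * log2(0.9880)
= -(-0.0766) - (-0.0172)
= 0.0938

0.0938


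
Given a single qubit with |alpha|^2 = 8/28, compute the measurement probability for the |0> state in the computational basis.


|alpha|^2 = 8/28 = 0.2857
|beta|^2 = 1 - 8/28 = 20/28 = 0.7143
P(|0>) = |alpha|^2 = 0.2857

0.2857


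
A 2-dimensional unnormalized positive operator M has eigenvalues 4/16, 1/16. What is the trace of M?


tr(M) = sum of eigenvalues
= 4/16 + 1/16
= 5/16
= 0.3125

0.3125


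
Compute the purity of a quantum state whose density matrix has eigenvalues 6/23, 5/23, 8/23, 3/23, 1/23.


tr(rho^2) = sum of eigenvalues squared
= (6/23)^2 + (5/23)^2 + (8/23)^2 + (3/23)^2 + (1/23)^2
= (36 + 25 + 64 + 9 + 1) / 529
= 135/529
= 0.2552

0.2552


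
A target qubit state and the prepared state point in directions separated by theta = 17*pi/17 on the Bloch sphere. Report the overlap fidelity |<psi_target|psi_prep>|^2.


For states separated by angle theta on Bloch sphere:
F = cos^2(theta/2)
theta = 17*pi/17 = 3.1416
theta/2 = 1.5708
cos(theta/2) = 0.0000
F = 0.0000

0.0000


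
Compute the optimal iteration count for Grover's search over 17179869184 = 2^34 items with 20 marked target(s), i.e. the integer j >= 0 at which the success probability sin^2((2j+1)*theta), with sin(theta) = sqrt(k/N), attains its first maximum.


After j Grover iterations the success probability is P(j) = sin^2((2j+1)*theta), where sin(theta) = sqrt(k/N).
N = 2^34 = 17179869184, k = 20
sin(theta) = sqrt(k/N) = 3.41196896e-05
theta = arcsin(sqrt(k/N)) = 3.41196896e-05 rad
P(j) reaches its first maximum when (2j+1)*theta is as close as possible to pi/2, i.e. j = round(pi/(4*theta) - 1/2).
pi/(4*theta) - 1/2 = 23018.4129
(For comparison, the common estimate pi/4 * sqrt(N/k) = 23018.9129; the exact maximiser is used here.)
Optimal iterations = 23018

23018


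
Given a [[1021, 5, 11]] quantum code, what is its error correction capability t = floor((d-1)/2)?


Code parameters: [[1021, 5, 11]], distance d = 11.
Number of correctable errors = floor((d-1)/2)
= floor((11 - 1)/2)
= floor(10/2)
= 5

5


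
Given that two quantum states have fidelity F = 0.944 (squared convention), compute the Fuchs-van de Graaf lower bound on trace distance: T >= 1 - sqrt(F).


Fuchs-van de Graaf (squared-fidelity convention): 1 - sqrt(F) <= T <= sqrt(1 - F).
Lower bound: T >= 1 - sqrt(F)
sqrt(F) = sqrt(0.944) = 0.9716
T >= 1 - 0.9716
T >= 0.0284

0.0284


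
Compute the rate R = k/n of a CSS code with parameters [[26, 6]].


Code rate R = k/n
= 6/26
= 0.2308

0.2308


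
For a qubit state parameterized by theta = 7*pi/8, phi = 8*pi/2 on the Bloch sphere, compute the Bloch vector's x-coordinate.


theta = 2.7489, phi = 12.5664
r_x = sin(theta)*cos(phi) = 0.3827 * 1.0000
r_x = 0.3827

0.3827


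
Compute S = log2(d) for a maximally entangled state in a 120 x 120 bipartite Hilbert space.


For a maximally entangled state in d x d:
S = log2(d) = log2(120)
= 6.9069

6.9069


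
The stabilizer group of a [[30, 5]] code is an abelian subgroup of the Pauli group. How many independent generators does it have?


For an [[n,k]] stabilizer code:
Number of stabilizer generators = n - k
= 30 - 5
= 25

25


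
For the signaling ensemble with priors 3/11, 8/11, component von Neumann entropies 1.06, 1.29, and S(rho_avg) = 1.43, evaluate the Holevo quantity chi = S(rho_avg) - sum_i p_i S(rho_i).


chi = S(rho) - sum_i p_i * S(rho_i)
Weighted entropy = 3/11 * 1.06 + 8/11 * 1.29
= 1.2273
chi = 1.43 - 1.2273
= 0.2027

0.2027


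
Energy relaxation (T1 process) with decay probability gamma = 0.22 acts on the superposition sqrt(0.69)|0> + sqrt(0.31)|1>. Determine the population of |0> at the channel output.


For amplitude damping with parameter gamma on state sqrt(a)|0> + sqrt(b)|1>:
alpha^2 = 0.69, beta^2 = 0.31
P(|0>) = alpha^2 + gamma * beta^2
= 0.69 + 0.22 * 0.31
= 0.69 + 0.0682
= 0.7582

0.7582


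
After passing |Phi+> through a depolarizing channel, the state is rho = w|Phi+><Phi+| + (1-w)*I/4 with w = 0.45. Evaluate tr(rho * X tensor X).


|Phi+> = (|00> + |11>)/sqrt(2)
For the pure Bell state, <X_A X_B> = +1 (Bell-state Pauli correlator).
The maximally-mixed part I/4 has tr(I/4 * P tensor P) = 0 for any traceless Pauli P.
So <X_A X_B>_rho = w * (+1) + (1 - w) * 0
= 0.45 * (+1)
= 0.4500

0.4500


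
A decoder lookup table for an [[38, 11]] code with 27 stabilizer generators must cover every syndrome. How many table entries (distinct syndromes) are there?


Each stabilizer generator gives a binary (+1 or -1) measurement outcome.
With 27 independent generators:
Total syndromes = 2^27
= 134217728

134217728


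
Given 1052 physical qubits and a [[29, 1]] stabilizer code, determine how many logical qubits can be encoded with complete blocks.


Each code block uses 29 physical qubits for 1 logical qubit(s).
Number of complete blocks = floor(1052 / 29) = 36
Logical qubits = 36 * 1
= 36

36


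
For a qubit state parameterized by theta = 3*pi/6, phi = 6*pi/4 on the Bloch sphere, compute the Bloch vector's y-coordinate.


theta = 1.5708, phi = 4.7124
r_y = sin(theta)*sin(phi) = 1.0000 * -1.0000
r_y = -1.0000

-1.0000


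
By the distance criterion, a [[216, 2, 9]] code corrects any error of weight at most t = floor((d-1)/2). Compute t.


Code parameters: [[216, 2, 9]], distance d = 9.
Number of correctable errors = floor((d-1)/2)
= floor((9 - 1)/2)
= floor(8/2)
= 4

4


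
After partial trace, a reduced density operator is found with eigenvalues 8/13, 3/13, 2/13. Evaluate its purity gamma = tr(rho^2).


tr(rho^2) = sum of eigenvalues squared
= (8/13)^2 + (3/13)^2 + (2/13)^2
= (64 + 9 + 4) / 169
= 77/169
= 0.4556

0.4556


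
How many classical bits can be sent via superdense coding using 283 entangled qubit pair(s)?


Superdense coding allows 2 classical bits per shared entangled pair.
283 pair(s) -> 2 * 283 = 566 classical bits

566


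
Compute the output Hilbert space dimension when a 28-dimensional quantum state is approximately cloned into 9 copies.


Output space = H^(tensor 9) where dim(H) = 28
dim = 28^9
= 784 (after 2 factors)
= 21952 (after 3 factors)
= 614656 (after 4 factors)
= 17210368 (after 5 factors)
= 481890304 (after 6 factors)
= 13492928512 (after 7 factors)
= 377801998336 (after 8 factors)
= 10578455953408 (after 9 factors)
= 10578455953408

10578455953408


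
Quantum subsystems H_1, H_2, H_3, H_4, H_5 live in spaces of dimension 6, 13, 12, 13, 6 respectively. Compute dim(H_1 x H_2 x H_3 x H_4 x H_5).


dim(H_1 x H_2 x H_3 x H_4 x H_5) = 6 * 13 * 12 * 13 * 6
= 78 * 12 * 13 * 6
= 936 * 13 * 6
= 12168 * 6
= 73008

73008


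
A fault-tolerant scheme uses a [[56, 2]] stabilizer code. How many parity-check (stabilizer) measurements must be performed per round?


For an [[n,k]] stabilizer code:
Number of stabilizer generators = n - k
= 56 - 2
= 54

54


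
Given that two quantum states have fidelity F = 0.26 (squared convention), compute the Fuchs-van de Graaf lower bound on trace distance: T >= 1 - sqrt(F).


Fuchs-van de Graaf (squared-fidelity convention): 1 - sqrt(F) <= T <= sqrt(1 - F).
Lower bound: T >= 1 - sqrt(F)
sqrt(F) = sqrt(0.26) = 0.5099
T >= 1 - 0.5099
T >= 0.4901

0.4901


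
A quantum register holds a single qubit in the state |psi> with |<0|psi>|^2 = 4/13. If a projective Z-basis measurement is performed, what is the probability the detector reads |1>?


|alpha|^2 = 4/13 = 0.3077
|beta|^2 = 1 - 4/13 = 9/13 = 0.6923
P(|1>) = |beta|^2 = 0.6923

0.6923


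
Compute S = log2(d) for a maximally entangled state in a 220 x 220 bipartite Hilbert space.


For a maximally entangled state in d x d:
S = log2(d) = log2(220)
= 7.7814

7.7814


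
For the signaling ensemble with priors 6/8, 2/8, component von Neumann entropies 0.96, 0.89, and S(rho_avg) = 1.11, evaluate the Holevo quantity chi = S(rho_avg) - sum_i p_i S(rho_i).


chi = S(rho) - sum_i p_i * S(rho_i)
Weighted entropy = 6/8 * 0.96 + 2/8 * 0.89
= 0.9425
chi = 1.11 - 0.9425
= 0.1675

0.1675


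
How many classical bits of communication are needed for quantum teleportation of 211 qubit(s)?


Quantum teleportation requires 2 classical bits per qubit teleported.
211 qubit(s) -> 2 * 211 = 422 classical bits

422


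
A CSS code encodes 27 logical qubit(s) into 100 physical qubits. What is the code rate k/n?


Code rate R = k/n
= 27/100
= 0.2700

0.2700


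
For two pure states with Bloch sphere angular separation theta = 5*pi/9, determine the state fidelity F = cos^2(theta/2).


For states separated by angle theta on Bloch sphere:
F = cos^2(theta/2)
theta = 5*pi/9 = 1.7453
theta/2 = 0.8727
cos(theta/2) = 0.6428
F = 0.4132

0.4132


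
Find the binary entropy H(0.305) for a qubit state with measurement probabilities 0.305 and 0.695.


S = -p*log2(p) - (1-p)*log2(1-p)
p = 0.3050, 1-p = 0.6950
= -0.3050 * log2(0.3050) - 0.6950 * log2(0.6950)
= -(-0.5225) - (-0.3648)
= 0.8873

0.8873
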